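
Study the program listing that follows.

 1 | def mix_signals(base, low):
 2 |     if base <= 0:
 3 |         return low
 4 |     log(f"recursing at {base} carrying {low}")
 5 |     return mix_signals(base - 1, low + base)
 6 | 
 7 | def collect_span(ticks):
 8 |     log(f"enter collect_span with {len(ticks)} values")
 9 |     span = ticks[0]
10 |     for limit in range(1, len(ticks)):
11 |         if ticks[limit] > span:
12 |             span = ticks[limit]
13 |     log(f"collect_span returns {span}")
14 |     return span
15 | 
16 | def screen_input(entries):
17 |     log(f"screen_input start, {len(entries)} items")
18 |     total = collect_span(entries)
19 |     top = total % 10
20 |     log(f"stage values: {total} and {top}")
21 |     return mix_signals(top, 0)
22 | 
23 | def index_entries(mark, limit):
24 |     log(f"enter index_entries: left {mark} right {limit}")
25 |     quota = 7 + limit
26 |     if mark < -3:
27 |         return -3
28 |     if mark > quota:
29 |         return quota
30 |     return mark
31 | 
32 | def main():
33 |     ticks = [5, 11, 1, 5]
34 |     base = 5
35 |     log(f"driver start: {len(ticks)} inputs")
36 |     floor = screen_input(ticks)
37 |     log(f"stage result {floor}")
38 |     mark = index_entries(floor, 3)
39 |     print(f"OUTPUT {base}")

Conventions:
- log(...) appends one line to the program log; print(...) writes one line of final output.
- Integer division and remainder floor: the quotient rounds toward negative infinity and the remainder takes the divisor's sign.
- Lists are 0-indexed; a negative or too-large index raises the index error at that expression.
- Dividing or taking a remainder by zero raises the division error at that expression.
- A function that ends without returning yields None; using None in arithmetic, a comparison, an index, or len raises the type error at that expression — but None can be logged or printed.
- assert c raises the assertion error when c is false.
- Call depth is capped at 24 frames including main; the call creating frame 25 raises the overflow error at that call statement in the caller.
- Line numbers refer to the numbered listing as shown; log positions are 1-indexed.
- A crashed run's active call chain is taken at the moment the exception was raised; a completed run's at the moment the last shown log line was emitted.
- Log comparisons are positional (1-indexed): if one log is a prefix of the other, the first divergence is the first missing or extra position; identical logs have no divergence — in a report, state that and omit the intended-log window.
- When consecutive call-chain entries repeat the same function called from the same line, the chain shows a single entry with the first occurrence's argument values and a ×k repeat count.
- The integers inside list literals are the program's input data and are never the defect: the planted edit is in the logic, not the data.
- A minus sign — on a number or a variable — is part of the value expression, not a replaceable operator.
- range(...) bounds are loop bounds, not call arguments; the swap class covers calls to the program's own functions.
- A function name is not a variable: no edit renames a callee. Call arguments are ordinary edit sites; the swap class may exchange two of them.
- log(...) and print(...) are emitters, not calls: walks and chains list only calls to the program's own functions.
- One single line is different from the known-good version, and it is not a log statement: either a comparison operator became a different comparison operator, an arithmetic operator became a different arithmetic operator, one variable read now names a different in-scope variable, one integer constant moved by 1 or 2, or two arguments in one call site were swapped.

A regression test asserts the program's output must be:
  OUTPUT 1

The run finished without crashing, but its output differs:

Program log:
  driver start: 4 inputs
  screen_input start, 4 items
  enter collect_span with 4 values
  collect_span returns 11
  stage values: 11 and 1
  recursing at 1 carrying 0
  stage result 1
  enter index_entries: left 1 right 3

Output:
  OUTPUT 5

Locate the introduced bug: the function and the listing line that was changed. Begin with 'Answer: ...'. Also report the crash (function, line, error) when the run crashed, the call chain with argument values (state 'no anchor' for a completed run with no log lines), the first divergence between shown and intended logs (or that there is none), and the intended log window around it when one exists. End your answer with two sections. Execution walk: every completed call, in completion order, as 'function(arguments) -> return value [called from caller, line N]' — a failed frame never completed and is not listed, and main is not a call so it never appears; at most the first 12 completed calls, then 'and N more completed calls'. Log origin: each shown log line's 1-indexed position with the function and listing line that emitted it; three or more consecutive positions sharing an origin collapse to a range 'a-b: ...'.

Answer: the defect is in main at line 39.
The tell: Nothing in the log betrays the bug — only the output does.
Call chain: main -> index_entries(1, 3) (called at line 38).
First divergence: none — the logs agree in full.
Execution walk:
  collect_span([5, 11, 1, 5]) -> 11  [called from screen_input, line 18]
  mix_signals(0, 1) -> 1  [called from mix_signals, line 5]
  mix_signals(1, 0) -> 1  [called from screen_input, line 21]
  screen_input([5, 11, 1, 5]) -> 1  [called from main, line 36]
  index_entries(1, 3) -> 1  [called from main, line 38]
Log line origins:
  1 — main, line 35
  2 — screen_input, line 17
  3 — collect_span, line 8
  4 — collect_span, line 13
  5 — screen_input, line 20
  6 — mix_signals, line 4
  7 — main, line 37
  8 — index_entries, line 24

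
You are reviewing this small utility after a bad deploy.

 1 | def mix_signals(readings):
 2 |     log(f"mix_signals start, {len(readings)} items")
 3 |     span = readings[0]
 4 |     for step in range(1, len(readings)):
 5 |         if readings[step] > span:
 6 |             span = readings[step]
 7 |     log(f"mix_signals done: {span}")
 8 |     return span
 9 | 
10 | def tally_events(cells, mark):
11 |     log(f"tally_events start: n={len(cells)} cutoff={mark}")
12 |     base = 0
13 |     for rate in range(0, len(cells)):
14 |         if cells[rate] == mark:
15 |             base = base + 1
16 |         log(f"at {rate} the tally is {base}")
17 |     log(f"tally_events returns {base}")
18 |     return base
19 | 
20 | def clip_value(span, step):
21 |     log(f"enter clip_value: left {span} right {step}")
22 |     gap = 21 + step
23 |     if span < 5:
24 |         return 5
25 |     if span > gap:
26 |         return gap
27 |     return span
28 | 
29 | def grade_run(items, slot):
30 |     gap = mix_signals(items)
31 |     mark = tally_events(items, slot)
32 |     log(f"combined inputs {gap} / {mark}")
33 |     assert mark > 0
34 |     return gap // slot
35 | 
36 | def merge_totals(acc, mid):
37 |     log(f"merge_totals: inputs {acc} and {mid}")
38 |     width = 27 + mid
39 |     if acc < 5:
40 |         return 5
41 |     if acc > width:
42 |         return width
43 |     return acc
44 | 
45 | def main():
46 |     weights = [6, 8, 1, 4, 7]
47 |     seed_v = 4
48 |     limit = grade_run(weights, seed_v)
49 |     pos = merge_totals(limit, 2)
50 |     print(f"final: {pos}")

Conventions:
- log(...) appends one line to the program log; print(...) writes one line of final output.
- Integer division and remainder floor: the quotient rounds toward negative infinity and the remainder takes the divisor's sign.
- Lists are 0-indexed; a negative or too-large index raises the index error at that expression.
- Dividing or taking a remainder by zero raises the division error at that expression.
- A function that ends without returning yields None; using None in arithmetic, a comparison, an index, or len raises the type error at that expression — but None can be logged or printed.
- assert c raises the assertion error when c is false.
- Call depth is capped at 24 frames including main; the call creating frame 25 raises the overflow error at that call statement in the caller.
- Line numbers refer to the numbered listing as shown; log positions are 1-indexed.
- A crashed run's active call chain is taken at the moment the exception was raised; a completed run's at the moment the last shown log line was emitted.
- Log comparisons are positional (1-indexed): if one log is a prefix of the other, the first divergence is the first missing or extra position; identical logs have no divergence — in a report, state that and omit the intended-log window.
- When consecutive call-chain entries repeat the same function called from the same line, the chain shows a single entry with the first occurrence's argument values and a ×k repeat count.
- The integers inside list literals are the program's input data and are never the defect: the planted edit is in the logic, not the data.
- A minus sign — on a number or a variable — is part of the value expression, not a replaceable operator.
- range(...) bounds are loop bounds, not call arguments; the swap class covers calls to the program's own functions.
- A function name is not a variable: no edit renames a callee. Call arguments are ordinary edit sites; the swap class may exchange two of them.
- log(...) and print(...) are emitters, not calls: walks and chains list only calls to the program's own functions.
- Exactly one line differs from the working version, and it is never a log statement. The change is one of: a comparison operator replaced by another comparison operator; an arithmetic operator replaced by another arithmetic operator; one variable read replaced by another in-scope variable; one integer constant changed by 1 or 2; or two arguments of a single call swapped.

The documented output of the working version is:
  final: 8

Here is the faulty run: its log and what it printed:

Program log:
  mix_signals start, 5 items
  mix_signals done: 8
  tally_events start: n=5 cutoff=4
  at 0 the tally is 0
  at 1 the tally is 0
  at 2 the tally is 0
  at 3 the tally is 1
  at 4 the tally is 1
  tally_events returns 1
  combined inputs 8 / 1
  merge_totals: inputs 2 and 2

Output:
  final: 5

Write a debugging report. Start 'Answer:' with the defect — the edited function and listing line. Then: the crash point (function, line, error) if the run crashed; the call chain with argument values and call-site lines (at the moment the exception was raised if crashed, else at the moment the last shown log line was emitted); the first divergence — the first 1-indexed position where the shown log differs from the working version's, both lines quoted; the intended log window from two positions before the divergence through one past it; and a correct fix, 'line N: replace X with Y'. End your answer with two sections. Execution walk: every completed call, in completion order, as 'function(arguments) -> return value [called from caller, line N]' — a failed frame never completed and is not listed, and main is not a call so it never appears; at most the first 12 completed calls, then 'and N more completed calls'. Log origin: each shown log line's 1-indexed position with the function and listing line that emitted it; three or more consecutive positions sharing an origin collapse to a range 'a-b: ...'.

Answer: the defect is in grade_run at line 34.
Core observation: Log line 11 is where behavior first shows: 'merge_totals: inputs 2 and 2' appears instead of 'merge_totals: inputs 8 and 2'.
Call chain: main -> merge_totals(2, 2) (called at line 49).
First divergence: position 11 — the shown line 'merge_totals: inputs 2 and 2' should read 'merge_totals: inputs 8 and 2'.
Intended log window:
  9: tally_events returns 1
  10: combined inputs 8 / 1
  11: merge_totals: inputs 8 and 2
Execution walk:
  mix_signals([6, 8, 1, 4, 7]) -> 8  [called from grade_run, line 30]
  tally_events([6, 8, 1, 4, 7], 4) -> 1  [called from grade_run, line 31]
  grade_run([6, 8, 1, 4, 7], 4) -> 2  [called from main, line 48]
  merge_totals(2, 2) -> 5  [called from main, line 49]
Log origin:
  1: emitted by mix_signals (line 2)
  2: emitted by mix_signals (line 7)
  3: emitted by tally_events (line 11)
  4-8: emitted by tally_events (line 16)
  9: emitted by tally_events (line 17)
  10: emitted by grade_run (line 32)
  11: emitted by merge_totals (line 37)
A correct fix: line 34: replace `slot` with `mark`.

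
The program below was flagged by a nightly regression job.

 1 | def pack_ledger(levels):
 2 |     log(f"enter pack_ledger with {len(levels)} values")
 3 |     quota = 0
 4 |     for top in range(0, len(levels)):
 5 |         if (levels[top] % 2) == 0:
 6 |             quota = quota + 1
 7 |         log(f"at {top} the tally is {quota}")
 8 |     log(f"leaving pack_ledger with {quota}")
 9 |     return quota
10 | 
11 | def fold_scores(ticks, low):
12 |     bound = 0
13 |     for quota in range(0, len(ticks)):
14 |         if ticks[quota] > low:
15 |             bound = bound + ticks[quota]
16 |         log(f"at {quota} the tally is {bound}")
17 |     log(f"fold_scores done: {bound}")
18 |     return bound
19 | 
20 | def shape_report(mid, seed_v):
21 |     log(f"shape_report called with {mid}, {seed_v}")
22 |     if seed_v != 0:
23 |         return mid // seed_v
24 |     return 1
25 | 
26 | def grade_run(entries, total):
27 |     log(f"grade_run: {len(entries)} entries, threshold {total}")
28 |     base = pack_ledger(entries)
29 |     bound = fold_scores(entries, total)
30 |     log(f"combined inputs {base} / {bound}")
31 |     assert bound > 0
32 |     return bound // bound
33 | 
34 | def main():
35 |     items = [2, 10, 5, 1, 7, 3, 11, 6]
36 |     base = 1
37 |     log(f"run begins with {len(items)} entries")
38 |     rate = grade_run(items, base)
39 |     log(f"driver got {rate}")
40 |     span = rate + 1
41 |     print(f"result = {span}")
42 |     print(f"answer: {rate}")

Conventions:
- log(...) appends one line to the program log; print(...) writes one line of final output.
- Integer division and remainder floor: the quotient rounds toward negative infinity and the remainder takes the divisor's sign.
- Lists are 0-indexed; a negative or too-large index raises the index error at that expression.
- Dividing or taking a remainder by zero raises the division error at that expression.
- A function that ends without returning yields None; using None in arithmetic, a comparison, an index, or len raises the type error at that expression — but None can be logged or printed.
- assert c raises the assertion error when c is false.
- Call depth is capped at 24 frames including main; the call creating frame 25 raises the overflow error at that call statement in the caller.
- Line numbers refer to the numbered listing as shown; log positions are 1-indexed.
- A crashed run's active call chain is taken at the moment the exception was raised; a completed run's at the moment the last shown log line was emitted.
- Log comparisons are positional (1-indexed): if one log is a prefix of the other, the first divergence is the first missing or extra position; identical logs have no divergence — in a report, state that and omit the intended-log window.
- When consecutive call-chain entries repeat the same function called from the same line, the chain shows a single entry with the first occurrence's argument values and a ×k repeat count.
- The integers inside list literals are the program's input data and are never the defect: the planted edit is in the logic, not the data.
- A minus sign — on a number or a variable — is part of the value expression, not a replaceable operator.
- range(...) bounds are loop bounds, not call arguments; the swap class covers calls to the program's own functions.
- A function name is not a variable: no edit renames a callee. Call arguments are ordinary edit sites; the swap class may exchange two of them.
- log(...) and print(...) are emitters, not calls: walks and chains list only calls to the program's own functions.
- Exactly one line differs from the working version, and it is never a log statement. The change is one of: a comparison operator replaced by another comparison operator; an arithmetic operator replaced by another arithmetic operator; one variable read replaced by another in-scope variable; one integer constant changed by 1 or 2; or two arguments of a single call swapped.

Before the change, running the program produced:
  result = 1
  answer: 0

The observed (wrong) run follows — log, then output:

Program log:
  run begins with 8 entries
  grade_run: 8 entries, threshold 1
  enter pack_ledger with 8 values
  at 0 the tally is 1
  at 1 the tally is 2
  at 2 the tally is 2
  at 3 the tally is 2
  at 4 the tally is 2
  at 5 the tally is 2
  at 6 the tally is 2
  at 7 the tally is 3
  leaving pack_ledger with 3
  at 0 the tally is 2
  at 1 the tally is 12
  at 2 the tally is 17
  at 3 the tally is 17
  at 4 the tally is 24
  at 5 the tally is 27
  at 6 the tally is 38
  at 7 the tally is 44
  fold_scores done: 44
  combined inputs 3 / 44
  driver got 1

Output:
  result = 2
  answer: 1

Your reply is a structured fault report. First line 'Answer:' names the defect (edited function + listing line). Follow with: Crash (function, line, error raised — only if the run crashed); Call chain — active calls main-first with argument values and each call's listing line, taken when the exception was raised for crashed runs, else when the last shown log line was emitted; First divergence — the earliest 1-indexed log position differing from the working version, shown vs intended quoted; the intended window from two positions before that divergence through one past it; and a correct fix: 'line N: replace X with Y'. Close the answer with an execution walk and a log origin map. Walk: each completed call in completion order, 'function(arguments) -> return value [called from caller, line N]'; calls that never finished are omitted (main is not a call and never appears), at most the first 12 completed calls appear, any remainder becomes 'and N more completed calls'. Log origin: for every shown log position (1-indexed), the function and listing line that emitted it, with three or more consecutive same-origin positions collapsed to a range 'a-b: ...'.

Answer: the defect is in grade_run at line 32.
Key observation: The earliest visible damage is log position 23 — 'driver got 1' rather than the intended 'driver got 0'.
Call chain: main.
First divergence: position 23 — shown 'driver got 1', intended 'driver got 0'.
Intended log window:
  21: fold_scores done: 44
  22: combined inputs 3 / 44
  23: driver got 0
Execution walk:
  pack_ledger([2, 10, 5, 1, 7, 3, 11, 6]) -> 3  [called from grade_run, line 28]
  fold_scores([2, 10, 5, 1, 7, 3, 11, 6], 1) -> 44  [called from grade_run, line 29]
  grade_run([2, 10, 5, 1, 7, 3, 11, 6], 1) -> 1  [called from main, line 38]
Log line origins:
  1 — main, line 37
  2 — grade_run, line 27
  3 — pack_ledger, line 2
  4-11 — pack_ledger, line 7
  12 — pack_ledger, line 8
  13-20 — fold_scores, line 16
  21 — fold_scores, line 17
  22 — grade_run, line 30
  23 — main, line 39
A correct fix: line 32: replace `bound // bound` with `base // bound`.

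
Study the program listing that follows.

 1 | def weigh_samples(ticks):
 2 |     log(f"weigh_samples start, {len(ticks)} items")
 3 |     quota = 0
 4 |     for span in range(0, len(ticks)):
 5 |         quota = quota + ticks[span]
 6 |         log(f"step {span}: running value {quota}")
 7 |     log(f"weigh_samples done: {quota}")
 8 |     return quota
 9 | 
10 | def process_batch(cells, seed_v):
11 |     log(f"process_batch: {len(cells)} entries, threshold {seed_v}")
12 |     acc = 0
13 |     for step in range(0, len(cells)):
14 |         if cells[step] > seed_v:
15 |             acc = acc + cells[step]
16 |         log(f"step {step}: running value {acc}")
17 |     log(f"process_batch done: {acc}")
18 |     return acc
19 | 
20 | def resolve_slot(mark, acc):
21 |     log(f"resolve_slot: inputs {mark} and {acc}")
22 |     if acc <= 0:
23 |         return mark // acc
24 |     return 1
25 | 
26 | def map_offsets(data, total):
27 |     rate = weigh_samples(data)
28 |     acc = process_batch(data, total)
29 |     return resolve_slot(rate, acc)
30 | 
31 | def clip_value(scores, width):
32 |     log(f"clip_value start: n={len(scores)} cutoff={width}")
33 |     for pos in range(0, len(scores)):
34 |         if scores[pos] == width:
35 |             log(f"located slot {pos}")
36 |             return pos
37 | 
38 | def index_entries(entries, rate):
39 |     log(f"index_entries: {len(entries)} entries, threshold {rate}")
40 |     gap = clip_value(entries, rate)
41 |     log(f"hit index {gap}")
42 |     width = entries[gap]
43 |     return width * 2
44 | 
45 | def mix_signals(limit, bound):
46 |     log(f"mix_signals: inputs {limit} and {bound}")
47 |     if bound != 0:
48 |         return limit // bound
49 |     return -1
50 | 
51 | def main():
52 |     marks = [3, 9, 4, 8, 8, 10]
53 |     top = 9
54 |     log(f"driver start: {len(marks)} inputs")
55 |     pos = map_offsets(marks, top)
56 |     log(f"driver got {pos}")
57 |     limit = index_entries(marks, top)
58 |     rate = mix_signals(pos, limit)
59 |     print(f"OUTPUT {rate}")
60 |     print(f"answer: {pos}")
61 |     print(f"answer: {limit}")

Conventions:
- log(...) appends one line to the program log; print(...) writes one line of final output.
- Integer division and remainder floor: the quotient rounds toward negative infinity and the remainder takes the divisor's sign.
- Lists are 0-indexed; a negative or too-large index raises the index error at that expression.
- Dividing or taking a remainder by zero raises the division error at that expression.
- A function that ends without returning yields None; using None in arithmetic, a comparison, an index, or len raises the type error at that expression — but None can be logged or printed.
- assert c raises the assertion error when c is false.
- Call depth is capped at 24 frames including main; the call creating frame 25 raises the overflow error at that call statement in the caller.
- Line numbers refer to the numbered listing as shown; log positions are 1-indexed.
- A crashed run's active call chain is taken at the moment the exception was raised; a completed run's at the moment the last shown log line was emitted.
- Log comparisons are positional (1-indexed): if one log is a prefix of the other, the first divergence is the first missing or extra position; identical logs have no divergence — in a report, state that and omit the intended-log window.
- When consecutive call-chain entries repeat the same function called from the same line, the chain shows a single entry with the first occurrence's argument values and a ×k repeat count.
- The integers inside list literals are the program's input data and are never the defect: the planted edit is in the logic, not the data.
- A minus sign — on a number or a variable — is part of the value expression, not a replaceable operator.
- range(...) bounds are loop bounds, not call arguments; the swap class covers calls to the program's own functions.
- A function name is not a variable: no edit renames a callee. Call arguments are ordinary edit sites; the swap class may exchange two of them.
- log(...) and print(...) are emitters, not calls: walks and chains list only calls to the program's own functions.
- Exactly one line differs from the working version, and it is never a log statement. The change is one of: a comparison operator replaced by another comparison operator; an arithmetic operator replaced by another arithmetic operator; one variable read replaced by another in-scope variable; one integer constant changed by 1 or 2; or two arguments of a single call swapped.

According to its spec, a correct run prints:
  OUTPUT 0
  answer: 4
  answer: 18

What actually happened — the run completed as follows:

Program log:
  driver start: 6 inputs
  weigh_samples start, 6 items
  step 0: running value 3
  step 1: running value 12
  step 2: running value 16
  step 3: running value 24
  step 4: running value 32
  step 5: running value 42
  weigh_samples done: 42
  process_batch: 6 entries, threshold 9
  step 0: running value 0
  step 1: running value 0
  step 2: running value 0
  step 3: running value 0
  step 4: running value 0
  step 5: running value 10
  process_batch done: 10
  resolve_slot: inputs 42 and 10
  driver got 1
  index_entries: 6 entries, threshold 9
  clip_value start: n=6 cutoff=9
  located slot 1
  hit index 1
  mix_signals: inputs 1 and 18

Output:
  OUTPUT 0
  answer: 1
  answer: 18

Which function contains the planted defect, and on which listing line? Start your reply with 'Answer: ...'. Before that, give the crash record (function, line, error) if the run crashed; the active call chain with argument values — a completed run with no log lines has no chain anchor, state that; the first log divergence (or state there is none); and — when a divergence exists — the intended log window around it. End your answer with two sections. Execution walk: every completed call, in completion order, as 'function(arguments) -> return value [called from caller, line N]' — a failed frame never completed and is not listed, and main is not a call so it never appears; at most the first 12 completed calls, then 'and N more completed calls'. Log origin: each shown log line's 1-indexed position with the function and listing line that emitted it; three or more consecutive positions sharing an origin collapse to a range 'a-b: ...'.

Answer: the defect is in resolve_slot at line 22.
The tell: Position 19 is the first bad log line: 'driver got 1' should read 'driver got 4'.
Call chain: main -> mix_signals(1, 18) (called at line 58).
First divergence: position 19 — the shown line 'driver got 1' should read 'driver got 4'.
Intended log window:
  17: process_batch done: 10
  18: resolve_slot: inputs 42 and 10
  19: driver got 4
  20: index_entries: 6 entries, threshold 9
Execution walk:
  weigh_samples([3, 9, 4, 8, 8, 10]) -> 42  [called from map_offsets, line 27]
  process_batch([3, 9, 4, 8, 8, 10], 9) -> 10  [called from map_offsets, line 28]
  resolve_slot(42, 10) -> 1  [called from map_offsets, line 29]
  map_offsets([3, 9, 4, 8, 8, 10], 9) -> 1  [called from main, line 55]
  clip_value([3, 9, 4, 8, 8, 10], 9) -> 1  [called from index_entries, line 40]
  index_entries([3, 9, 4, 8, 8, 10], 9) -> 18  [called from main, line 57]
  mix_signals(1, 18) -> 0  [called from main, line 58]
Origin of each log line:
  1: logged in main at line 54
  2: logged in weigh_samples at line 2
  3-8: logged in weigh_samples at line 6
  9: logged in weigh_samples at line 7
  10: logged in process_batch at line 11
  11-16: logged in process_batch at line 16
  17: logged in process_batch at line 17
  18: logged in resolve_slot at line 21
  19: logged in main at line 56
  20: logged in index_entries at line 39
  21: logged in clip_value at line 32
  22: logged in clip_value at line 35
  23: logged in index_entries at line 41
  24: logged in mix_signals at line 46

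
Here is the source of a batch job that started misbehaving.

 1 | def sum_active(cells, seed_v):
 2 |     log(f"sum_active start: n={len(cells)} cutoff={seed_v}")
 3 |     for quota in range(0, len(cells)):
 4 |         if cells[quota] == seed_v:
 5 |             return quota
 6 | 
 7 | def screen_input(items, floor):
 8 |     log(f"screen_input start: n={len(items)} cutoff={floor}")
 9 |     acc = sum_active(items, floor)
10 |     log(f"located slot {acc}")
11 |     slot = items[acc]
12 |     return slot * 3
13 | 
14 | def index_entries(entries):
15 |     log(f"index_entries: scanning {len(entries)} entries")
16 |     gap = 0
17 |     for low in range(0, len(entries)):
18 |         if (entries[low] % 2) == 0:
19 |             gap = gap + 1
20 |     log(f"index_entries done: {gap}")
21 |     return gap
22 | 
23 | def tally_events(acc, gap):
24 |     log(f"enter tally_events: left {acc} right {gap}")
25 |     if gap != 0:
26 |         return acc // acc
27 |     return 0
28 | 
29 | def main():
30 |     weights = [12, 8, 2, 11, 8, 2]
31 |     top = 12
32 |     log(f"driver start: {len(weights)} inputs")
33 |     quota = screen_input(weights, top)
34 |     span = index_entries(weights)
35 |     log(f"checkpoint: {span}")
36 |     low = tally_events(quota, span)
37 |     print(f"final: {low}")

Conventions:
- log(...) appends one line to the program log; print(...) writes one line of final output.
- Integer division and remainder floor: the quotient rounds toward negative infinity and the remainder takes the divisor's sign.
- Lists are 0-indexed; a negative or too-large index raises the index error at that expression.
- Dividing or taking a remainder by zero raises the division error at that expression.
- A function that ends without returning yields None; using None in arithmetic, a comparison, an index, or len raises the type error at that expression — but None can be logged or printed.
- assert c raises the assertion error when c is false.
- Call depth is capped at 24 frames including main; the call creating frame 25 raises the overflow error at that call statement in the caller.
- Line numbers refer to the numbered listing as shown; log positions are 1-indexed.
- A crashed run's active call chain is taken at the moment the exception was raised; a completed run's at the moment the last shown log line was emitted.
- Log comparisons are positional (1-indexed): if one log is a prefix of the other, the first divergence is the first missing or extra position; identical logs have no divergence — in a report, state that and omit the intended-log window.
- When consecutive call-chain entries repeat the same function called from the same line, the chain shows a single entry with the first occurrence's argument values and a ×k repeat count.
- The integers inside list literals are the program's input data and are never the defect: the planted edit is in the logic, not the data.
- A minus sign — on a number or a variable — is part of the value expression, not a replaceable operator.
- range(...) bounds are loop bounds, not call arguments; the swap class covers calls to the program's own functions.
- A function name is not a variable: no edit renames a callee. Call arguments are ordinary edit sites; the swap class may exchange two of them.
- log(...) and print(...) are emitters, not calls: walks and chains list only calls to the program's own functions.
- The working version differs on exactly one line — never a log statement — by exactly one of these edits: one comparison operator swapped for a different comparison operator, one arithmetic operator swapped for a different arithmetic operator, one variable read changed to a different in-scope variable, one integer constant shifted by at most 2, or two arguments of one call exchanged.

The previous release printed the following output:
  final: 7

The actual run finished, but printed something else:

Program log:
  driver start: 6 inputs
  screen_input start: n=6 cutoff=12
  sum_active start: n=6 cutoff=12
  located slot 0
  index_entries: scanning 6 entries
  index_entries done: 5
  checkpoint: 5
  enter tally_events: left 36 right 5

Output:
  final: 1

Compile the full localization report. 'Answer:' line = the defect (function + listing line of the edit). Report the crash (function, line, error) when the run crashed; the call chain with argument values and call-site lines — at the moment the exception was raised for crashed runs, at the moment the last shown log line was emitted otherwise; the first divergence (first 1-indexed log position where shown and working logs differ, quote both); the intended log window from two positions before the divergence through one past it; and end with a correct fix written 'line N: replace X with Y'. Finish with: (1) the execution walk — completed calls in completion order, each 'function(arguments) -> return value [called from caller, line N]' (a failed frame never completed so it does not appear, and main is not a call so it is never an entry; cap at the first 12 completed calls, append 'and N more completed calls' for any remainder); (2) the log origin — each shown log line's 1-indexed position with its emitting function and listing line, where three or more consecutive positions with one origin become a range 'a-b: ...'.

Answer: the defect is in tally_events at line 26.
Key fact: No log line changed; the fault shows up purely in the output.
Call chain: main -> tally_events(36, 5) (called at line 36).
First divergence: none (the log streams are identical).
Execution walk:
  sum_active([12, 8, 2, 11, 8, 2], 12) -> 0  [called from screen_input, line 9]
  screen_input([12, 8, 2, 11, 8, 2], 12) -> 36  [called from main, line 33]
  index_entries([12, 8, 2, 11, 8, 2]) -> 5  [called from main, line 34]
  tally_events(36, 5) -> 1  [called from main, line 36]
Log origins:
  1: from main, line 32
  2: from screen_input, line 8
  3: from sum_active, line 2
  4: from screen_input, line 10
  5: from index_entries, line 15
  6: from index_entries, line 20
  7: from main, line 35
  8: from tally_events, line 24
A correct fix: line 26: replace `acc // acc` with `acc // gap`.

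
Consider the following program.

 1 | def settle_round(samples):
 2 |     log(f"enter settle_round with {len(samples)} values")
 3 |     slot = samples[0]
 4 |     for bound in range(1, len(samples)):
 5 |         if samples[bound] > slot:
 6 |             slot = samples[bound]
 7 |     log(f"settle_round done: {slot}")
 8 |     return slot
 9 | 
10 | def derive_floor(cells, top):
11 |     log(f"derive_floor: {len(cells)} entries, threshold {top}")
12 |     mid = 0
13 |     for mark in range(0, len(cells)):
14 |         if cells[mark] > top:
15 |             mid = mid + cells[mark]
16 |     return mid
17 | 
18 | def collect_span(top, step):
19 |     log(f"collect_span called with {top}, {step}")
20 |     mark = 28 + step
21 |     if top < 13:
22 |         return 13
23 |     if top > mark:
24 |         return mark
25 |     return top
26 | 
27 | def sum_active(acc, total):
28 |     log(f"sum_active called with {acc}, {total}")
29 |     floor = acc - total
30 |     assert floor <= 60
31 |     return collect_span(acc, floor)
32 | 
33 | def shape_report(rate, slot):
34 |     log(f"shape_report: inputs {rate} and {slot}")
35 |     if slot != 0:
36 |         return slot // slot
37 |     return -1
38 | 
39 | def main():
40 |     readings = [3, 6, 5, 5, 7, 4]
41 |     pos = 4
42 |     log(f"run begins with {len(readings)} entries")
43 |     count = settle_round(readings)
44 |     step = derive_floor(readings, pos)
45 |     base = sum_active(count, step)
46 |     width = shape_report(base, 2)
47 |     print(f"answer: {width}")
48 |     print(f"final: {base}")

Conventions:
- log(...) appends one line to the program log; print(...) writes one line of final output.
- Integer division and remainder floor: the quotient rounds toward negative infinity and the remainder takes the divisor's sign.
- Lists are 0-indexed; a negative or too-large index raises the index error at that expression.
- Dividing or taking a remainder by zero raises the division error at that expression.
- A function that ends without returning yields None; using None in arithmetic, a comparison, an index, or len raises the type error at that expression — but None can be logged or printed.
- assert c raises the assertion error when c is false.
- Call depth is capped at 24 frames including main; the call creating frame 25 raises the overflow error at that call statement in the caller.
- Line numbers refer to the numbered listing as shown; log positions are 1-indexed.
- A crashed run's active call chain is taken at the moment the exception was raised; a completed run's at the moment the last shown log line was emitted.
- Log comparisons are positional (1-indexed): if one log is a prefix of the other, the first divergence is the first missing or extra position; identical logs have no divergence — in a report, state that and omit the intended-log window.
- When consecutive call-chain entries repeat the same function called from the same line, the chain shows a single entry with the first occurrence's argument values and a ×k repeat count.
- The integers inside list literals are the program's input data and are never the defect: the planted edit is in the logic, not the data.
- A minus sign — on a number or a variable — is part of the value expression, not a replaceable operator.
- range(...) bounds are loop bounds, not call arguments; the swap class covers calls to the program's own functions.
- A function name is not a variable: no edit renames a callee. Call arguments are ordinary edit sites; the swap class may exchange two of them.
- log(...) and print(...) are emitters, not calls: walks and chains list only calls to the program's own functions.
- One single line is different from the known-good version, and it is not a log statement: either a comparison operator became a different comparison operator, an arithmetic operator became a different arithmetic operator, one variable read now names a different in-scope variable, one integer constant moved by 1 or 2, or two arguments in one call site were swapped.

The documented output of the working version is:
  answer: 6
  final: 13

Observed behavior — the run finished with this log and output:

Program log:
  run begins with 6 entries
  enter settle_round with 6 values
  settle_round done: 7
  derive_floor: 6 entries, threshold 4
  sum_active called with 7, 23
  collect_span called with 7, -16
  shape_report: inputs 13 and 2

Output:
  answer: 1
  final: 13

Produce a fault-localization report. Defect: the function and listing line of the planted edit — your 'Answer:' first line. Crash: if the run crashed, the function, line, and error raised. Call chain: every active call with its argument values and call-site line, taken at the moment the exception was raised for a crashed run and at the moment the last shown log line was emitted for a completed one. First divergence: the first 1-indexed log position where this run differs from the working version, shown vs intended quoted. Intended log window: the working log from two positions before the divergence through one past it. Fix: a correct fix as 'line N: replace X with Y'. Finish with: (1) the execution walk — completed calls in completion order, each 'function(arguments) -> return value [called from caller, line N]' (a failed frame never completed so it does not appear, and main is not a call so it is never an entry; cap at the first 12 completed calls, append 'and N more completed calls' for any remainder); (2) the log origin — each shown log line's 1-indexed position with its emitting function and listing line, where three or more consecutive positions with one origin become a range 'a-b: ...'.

Answer: the defect is in shape_report at line 36.
Key observation: No log line changed; the fault shows up purely in the output.
Call chain: main -> shape_report(13, 2) (called at line 46).
First divergence: none — the logs agree in full.
Execution walk:
  settle_round([3, 6, 5, 5, 7, 4]) -> 7  [called from main, line 43]
  derive_floor([3, 6, 5, 5, 7, 4], 4) -> 23  [called from main, line 44]
  collect_span(7, -16) -> 13  [called from sum_active, line 31]
  sum_active(7, 23) -> 13  [called from main, line 45]
  shape_report(13, 2) -> 1  [called from main, line 46]
Origin of each log line:
  1: logged in main at line 42
  2: logged in settle_round at line 2
  3: logged in settle_round at line 7
  4: logged in derive_floor at line 11
  5: logged in sum_active at line 28
  6: logged in collect_span at line 19
  7: logged in shape_report at line 34
A correct fix: line 36: replace `slot // slot` with `rate // slot`.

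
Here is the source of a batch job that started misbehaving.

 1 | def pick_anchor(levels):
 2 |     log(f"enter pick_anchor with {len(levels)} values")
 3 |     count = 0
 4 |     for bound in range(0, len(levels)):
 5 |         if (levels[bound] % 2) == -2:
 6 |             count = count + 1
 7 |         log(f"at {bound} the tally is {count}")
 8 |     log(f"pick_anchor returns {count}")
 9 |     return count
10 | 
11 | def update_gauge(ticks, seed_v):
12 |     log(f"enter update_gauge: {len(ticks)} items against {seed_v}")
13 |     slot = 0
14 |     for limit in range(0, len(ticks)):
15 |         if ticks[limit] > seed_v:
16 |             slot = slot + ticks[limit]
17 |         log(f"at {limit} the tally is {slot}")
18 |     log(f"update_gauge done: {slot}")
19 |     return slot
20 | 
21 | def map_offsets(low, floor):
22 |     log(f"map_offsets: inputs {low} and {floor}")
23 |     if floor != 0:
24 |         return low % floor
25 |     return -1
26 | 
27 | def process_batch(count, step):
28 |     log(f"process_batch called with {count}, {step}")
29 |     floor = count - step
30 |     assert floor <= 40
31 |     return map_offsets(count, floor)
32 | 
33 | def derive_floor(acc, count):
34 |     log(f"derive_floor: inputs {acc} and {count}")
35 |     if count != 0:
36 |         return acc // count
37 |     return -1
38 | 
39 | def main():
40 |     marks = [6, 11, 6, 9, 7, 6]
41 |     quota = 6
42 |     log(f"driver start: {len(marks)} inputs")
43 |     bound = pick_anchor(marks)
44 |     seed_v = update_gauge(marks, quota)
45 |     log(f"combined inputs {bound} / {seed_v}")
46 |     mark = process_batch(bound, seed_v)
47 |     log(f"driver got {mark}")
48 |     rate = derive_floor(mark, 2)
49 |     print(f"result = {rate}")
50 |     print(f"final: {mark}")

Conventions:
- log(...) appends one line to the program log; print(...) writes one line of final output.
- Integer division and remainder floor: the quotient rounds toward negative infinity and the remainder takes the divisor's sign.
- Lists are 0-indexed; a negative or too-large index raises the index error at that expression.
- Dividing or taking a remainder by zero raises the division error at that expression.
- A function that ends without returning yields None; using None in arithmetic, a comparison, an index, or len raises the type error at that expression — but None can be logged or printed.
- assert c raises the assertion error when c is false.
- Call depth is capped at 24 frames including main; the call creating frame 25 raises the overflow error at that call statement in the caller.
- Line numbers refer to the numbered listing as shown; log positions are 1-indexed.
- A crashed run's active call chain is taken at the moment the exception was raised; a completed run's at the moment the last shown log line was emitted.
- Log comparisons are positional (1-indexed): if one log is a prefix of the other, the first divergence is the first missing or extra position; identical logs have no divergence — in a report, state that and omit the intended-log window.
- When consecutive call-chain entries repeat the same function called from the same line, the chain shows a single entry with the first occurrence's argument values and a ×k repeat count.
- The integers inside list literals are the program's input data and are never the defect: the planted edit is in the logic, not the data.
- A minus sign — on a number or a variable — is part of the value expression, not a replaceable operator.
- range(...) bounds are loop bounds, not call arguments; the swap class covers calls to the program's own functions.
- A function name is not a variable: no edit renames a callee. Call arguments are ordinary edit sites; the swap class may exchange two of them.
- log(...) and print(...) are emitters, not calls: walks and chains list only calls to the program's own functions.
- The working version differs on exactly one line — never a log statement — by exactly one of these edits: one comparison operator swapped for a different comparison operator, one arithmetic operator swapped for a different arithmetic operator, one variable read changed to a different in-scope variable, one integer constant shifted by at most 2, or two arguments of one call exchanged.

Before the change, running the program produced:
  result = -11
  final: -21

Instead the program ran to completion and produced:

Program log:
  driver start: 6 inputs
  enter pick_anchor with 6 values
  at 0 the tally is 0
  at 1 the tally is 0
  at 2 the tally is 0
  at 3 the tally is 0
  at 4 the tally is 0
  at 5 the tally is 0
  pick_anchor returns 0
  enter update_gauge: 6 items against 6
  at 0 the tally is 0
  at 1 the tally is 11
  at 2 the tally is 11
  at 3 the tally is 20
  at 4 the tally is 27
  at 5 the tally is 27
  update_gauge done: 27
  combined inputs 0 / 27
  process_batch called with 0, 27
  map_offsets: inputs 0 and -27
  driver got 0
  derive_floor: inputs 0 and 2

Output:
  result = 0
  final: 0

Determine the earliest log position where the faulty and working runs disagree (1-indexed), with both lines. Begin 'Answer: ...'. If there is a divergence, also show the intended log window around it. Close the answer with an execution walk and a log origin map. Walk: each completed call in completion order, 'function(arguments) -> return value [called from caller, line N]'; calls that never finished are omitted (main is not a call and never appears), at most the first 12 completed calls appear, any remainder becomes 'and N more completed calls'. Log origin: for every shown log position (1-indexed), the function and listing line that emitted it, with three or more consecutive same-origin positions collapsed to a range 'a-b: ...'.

Answer: position 3 — shown 'at 0 the tally is 0', intended 'at 0 the tally is 1'.
Intended log window:
  1: driver start: 6 inputs
  2: enter pick_anchor with 6 values
  3: at 0 the tally is 1
  4: at 1 the tally is 1
Execution walk:
  pick_anchor([6, 11, 6, 9, 7, 6]) -> 0  [called from main, line 43]
  update_gauge([6, 11, 6, 9, 7, 6], 6) -> 27  [called from main, line 44]
  map_offsets(0, -27) -> 0  [called from process_batch, line 31]
  process_batch(0, 27) -> 0  [called from main, line 46]
  derive_floor(0, 2) -> 0  [called from main, line 48]
Log origin:
  1: logged in main at line 42
  2: logged in pick_anchor at line 2
  3-8: logged in pick_anchor at line 7
  9: logged in pick_anchor at line 8
  10: logged in update_gauge at line 12
  11-16: logged in update_gauge at line 17
  17: logged in update_gauge at line 18
  18: logged in main at line 45
  19: logged in process_batch at line 28
  20: logged in map_offsets at line 22
  21: logged in main at line 47
  22: logged in derive_floor at line 34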